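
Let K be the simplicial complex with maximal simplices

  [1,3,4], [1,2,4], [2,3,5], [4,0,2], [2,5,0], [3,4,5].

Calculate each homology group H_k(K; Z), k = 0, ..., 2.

Order the vertices as 0 < 1 < 2 < 3 < 4 < 5. Listing each simplex with vertices in this order, K has dimension 2 with simplices:

  0-simplices (6): [0], [1], [2], [3], [4], [5]
  1-simplices (12): [0,2], [0,4], [0,5], [1,2], [1,3], [1,4], [2,3], [2,4], [2,5], [3,4], [3,5], [4,5]
  2-simplices (6): [0,2,4], [0,2,5], [1,2,4], [1,3,4], [2,3,5], [3,4,5]

so the chain groups are C_0 ≅ Z^6, C_1 ≅ Z^12, C_2 ≅ Z^6.

The boundary map ∂_1: C_1 → C_0 sends each edge [p,q] (with p < q) to q − p.
This gives a 6×12 integer matrix of rank 5; reducing to Smith normal form yields diagonal entries (1,1,1,1,1).

The boundary map ∂_2: C_2 → C_1 maps a triangle to the signed sum of its edges. For instance
  ∂[3,4,5] = [4,5] − [3,5] + [3,4],
  ∂[0,2,4] = [2,4] − [0,4] + [0,2].
The resulting 12×6 matrix has rank 6, and its Smith normal form has invariant factors (1,1,1,1,1,1).

From H_k ≅ ker(∂_k) / im(∂_{k+1}) we obtain:

  H_0: rank C_0 − rank ∂_1 = 6 − 5 = 1, and the invariant factors of ∂_1 are all 1, so H_0 ≅ Z.
  H_1: rank ker ∂_1 − rank ∂_2 = (12 − 5) − 6 = 1, and the invariant factors of ∂_2 are all 1, so H_1 ≅ Z.
  H_2: rank ker ∂_2 − rank ∂_3 = (6 − 6) − 0 = 0, and there is no ∂_3, so H_2 ≅ 0.

H_0 = Z,  H_1 = Z,  H_2 = 0.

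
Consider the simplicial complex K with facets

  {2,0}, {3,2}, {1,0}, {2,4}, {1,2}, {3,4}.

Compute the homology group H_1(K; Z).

H_1 = Z^2.

K has 5 vertices, 6 edges.
rank ∂_1 = 4, rank ∂_2 = 0 ⇒ b_1 = 6 − 4 − 0 = 2. So H_1 ≅ Z^2.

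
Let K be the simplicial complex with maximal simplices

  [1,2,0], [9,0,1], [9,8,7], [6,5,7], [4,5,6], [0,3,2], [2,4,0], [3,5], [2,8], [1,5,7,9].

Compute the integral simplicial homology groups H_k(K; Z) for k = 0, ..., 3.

H_0 = Z,  H_1 = Z^3,  H_2 = 0,  H_3 = 0.

Take the total order 0 < 1 < 2 < 3 < 4 < 5 < 6 < 7 < 8 < 9 on the vertex set. Then K (dimension 3) consists of the simplices:

  0-simplices (10): [0], [1], [2], [3], [4], [5], [6], [7], [8], [9]
  1-simplices (22): [0,1], [0,2], [0,3], [0,4], [0,9], [1,2], [1,5], [1,7], [1,9], [2,3], [2,4], [2,8], [3,5], [4,5], [4,6], [5,6], [5,7], [5,9], [6,7], [7,8], [7,9], [8,9]
  2-simplices (11): [0,1,2], [0,1,9], [0,2,3], [0,2,4], [1,5,7], [1,5,9], [1,7,9], [4,5,6], [5,6,7], [5,7,9], [7,8,9]
  3-simplices (1): [1,5,7,9]

Hence C_0 ≅ Z^10, C_1 ≅ Z^22, C_2 ≅ Z^11, C_3 ≅ Z^1.

The boundary map ∂_1: C_1 → C_0 is given by ∂[p,q] = [q] − [p]. For instance
  ∂[5,9] = [9] − [5].
The resulting 10×22 matrix has rank 9, and its Smith normal form has invariant factors (1,1,1,1,1,1,1,1,1).

The boundary map ∂_2: C_2 → C_1 acts by ∂[p,q,r] = [q,r] − [p,r] + [p,q]. For instance
  ∂[0,1,9] = [1,9] − [0,9] + [0,1],
  ∂[5,7,9] = [7,9] − [5,9] + [5,7].
This gives a 22×11 integer matrix of rank 10; reducing to Smith normal form yields diagonal entries (1,1,1,1,1,1,1,1,1,1).

Boundary ∂_3: C_3 → C_2 sends each 3-simplex σ to the alternating sum Σ_i (−1)^i (σ with its i-th vertex removed). For instance
  ∂[1,5,7,9] = [5,7,9] − [1,7,9] + [1,5,9] − [1,5,7].
This gives a 11×1 integer matrix of rank 1; reducing to Smith normal form yields diagonal entries (1).

Computing H_k = (kernel of ∂_k) / (image of ∂_{k+1}):

  H_0: rank C_0 − rank ∂_1 = 10 − 9 = 1, and the invariant factors of ∂_1 are all 1, so H_0 = Z.
  H_1: rank ker ∂_1 − rank ∂_2 = (22 − 9) − 10 = 3, and the invariant factors of ∂_2 are all 1, so H_1 = Z^3.
  H_2: rank ker ∂_2 − rank ∂_3 = (11 − 10) − 1 = 0, and the invariant factors of ∂_3 are all 1, so H_2 = 0.
  H_3: rank ker ∂_3 − rank ∂_4 = (1 − 1) − 0 = 0, and there is no ∂_4, so H_3 = 0.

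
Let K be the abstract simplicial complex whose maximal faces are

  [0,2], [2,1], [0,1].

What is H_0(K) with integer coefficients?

Fix the vertex order 0 < 1 < 2 and write every simplex with vertices in increasing order. Then dim K = 1 and the simplices of K are:

  0-simplices (3): [0], [1], [2]
  1-simplices (3): [0,1], [0,2], [1,2]

so the chain groups are C_0 ≅ Z^3, C_1 ≅ Z^3.

∂_1: C_1 → C_0 is given by ∂[p,q] = [q] − [p].
The 3×3 boundary matrix has rank 2 and Smith normal form diag(1,1).

Now H_k = ker ∂_k / im ∂_{k+1}, so:

  H_0: rank C_0 − rank ∂_1 = 3 − 2 = 1, and the invariant factors of ∂_1 are all 1, so H_0 ≅ Z.

H_0 = Z.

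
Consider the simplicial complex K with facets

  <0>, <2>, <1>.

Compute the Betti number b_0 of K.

b_0 = 3.

K has 3 vertices.
rank ∂_0 = 0, rank ∂_1 = 0 ⇒ b_0 = 3 − 0 − 0 = 3. So H_0 = Z^3.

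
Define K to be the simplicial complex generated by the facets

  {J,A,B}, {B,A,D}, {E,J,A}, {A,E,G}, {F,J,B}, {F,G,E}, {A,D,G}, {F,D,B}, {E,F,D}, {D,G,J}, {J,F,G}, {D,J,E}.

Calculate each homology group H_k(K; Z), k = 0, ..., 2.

Take the total order A < B < D < E < F < G < J on the vertex set. Then K (dimension 2) consists of the simplices:

  0-simplices (7): A, B, D, E, F, G, J
  1-simplices (18): AB, AD, AE, AG, AJ, BD, BF, BJ, DE, DF, DG, DJ, EF, EG, EJ, FG, FJ, GJ
  2-simplices (12): ABD, ABJ, ADG, AEG, AEJ, BDF, BFJ, DEF, DEJ, DGJ, EFG, FGJ

giving chain groups C_0 ≅ Z^7, C_1 ≅ Z^18, C_2 ≅ Z^12.

The boundary map ∂_1: C_1 → C_0 is given by ∂[p,q] = [q] − [p]. For instance
  ∂FJ = J − F.
The resulting 7×18 matrix has rank 6, and its Smith normal form has invariant factors (1,1,1,1,1,1).

The boundary map ∂_2: C_2 → C_1 maps a triangle to the signed sum of its edges. For instance
  ∂DGJ = GJ − DJ + DG,
  ∂FGJ = GJ − FJ + FG.
This gives a 18×12 integer matrix of rank 12; reducing to Smith normal form yields diagonal entries (1,1,1,1,1,1,1,1,1,1,1,2).

Computing H_k = (kernel of ∂_k) / (image of ∂_{k+1}):

  H_0: rank C_0 − rank ∂_1 = 7 − 6 = 1, and the invariant factors of ∂_1 are all 1, so H_0 = Z.
  H_1: rank ker ∂_1 − rank ∂_2 = (18 − 6) − 12 = 0, and ∂_2 has invariant factor 2 > 1, so H_1 = Z/2.
  H_2: rank ker ∂_2 − rank ∂_3 = (12 − 12) − 0 = 0, and there is no ∂_3, so H_2 = 0.

As a check, the Euler characteristic is 7 − 18 + 12 = 1, which agrees with 1 − 0 + 0 = 1.
(K is a triangulation of the real projective plane RP^2.)

H_0 = Z,  H_1 = Z/2,  H_2 = 0.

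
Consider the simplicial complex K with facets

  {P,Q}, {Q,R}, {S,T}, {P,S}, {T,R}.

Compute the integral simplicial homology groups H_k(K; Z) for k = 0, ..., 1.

H_0 ≅ Z,  H_1 ≅ Z.

Order the vertices as P < Q < R < S < T. Listing each simplex with vertices in this order, K has dimension 1 with simplices:

  0-simplices (5): P, Q, R, S, T
  1-simplices (5): PQ, PS, QR, RT, ST

so the chain groups are C_0 ≅ Z^5, C_1 ≅ Z^5.

Boundary ∂_1: C_1 → C_0 maps an edge to its endpoints' difference, ∂[p,q] = q − p.
The 5×5 boundary matrix has rank 4 and Smith normal form diag(1,1,1,1).

From H_k ≅ ker(∂_k) / im(∂_{k+1}) we obtain:

  H_0: rank C_0 − rank ∂_1 = 5 − 4 = 1, and the invariant factors of ∂_1 are all 1, so H_0 ≅ Z.
  H_1: rank ker ∂_1 − rank ∂_2 = (5 − 4) − 0 = 1, and there is no ∂_2, so H_1 ≅ Z.

As a check, the Euler characteristic is 5 − 5 = 0, which agrees with 1 − 1 = 0.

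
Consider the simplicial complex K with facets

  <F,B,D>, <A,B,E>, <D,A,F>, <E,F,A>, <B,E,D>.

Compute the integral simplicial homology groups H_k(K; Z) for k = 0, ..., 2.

H_0 ≅ Z,  H_1 ≅ Z,  H_2 = 0.

K has 5 vertices, 10 edges, 5 triangles.
rank ∂_0 = 0, rank ∂_1 = 4 ⇒ b_0 = 5 − 0 − 4 = 1; all invariant factors of ∂_1 are 1 so no torsion. So H_0 ≅ Z.
rank ∂_1 = 4, rank ∂_2 = 5 ⇒ b_1 = 10 − 4 − 5 = 1; all invariant factors of ∂_2 are 1 so no torsion. So H_1 ≅ Z.
rank ∂_2 = 5, rank ∂_3 = 0 ⇒ b_2 = 5 − 5 − 0 = 0. So H_2 ≅ 0.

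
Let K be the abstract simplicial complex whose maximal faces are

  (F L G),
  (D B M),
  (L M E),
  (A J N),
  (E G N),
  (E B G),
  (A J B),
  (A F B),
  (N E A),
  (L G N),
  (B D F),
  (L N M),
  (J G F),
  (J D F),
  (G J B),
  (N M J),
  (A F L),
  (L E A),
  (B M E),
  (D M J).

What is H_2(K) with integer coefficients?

H_2 = 0.

Order the vertices as A < B < D < E < F < G < J < L < M < N. Listing each simplex with vertices in this order, K has dimension 2 with simplices:

  0-simplices (10): A, B, D, E, F, G, J, L, M, N
  1-simplices (30): AB, AE, AF, AJ, AL, AN, BD, BE, BF, BG, BJ, BM, DF, DJ, DM, EG, EL, EM, EN, FG, FJ, FL, GJ, GL, GN, JM, JN, LM, LN, MN
  2-simplices (20): ABF, ABJ, AEL, AEN, AFL, AJN, BDF, BDM, BEG, BEM, BGJ, DFJ, DJM, EGN, ELM, FGJ, FGL, GLN, JMN, LMN

so the chain groups are C_0 ≅ Z^10, C_1 ≅ Z^30, C_2 ≅ Z^20.

∂_1: C_1 → C_0 maps an edge to its endpoints' difference, ∂[p,q] = q − p.
As a 10×30 matrix over Z this has rank 9, with invariant factors (1,1,1,1,1,1,1,1,1).

∂_2: C_2 → C_1 acts by ∂[p,q,r] = [q,r] − [p,r] + [p,q]. For instance
  ∂ELM = LM − EM + EL,
  ∂JMN = MN − JN + JM.
This gives a 30×20 integer matrix of rank 20; reducing to Smith normal form yields diagonal entries (1,1,1,1,1,1,1,1,1,1,1,1,1,1,1,1,1,1,1,2).

Now H_k = ker ∂_k / im ∂_{k+1}, so:

  H_2: rank ker ∂_2 − rank ∂_3 = (20 − 20) − 0 = 0, and there is no ∂_3, so H_2 = 0.

(K is a triangulation of the Klein bottle.)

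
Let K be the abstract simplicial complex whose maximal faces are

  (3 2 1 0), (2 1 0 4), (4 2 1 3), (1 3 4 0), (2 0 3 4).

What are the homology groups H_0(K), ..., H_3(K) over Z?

We work with the vertex ordering 0 < 1 < 2 < 3 < 4. The simplices of K, each written with vertices in increasing order, are:

  0-simplices (5): [0], [1], [2], [3], [4]
  1-simplices (10): [0,1], [0,2], [0,3], [0,4], [1,2], [1,3], [1,4], [2,3], [2,4], [3,4]
  2-simplices (10): [0,1,2], [0,1,3], [0,1,4], [0,2,3], [0,2,4], [0,3,4], [1,2,3], [1,2,4], [1,3,4], [2,3,4]
  3-simplices (5): [0,1,2,3], [0,1,2,4], [0,1,3,4], [0,2,3,4], [1,2,3,4]

Hence C_0 ≅ Z^5, C_1 ≅ Z^10, C_2 ≅ Z^10, C_3 ≅ Z^5.

Boundary ∂_1: C_1 → C_0 maps an edge to its endpoints' difference, ∂[p,q] = q − p.
The 5×10 boundary matrix has rank 4 and Smith normal form diag(1,1,1,1).

The boundary map ∂_2: C_2 → C_1 maps a triangle to the signed sum of its edges. For instance
  ∂[0,2,4] = [2,4] − [0,4] + [0,2],
  ∂[0,2,3] = [2,3] − [0,3] + [0,2].
The 10×10 boundary matrix has rank 6 and Smith normal form diag(1,1,1,1,1,1).

Boundary ∂_3: C_3 → C_2 sends each 3-simplex σ to the alternating sum Σ_i (−1)^i (σ with its i-th vertex removed). For instance
  ∂[0,1,2,3] = [1,2,3] − [0,2,3] + [0,1,3] − [0,1,2],
  ∂[0,1,2,4] = [1,2,4] − [0,2,4] + [0,1,4] − [0,1,2].
The resulting 10×5 matrix has rank 4, and its Smith normal form has invariant factors (1,1,1,1).

From H_k ≅ ker(∂_k) / im(∂_{k+1}) we obtain:

  H_0: rank C_0 − rank ∂_1 = 5 − 4 = 1, and the invariant factors of ∂_1 are all 1, so H_0 = Z.
  H_1: rank ker ∂_1 − rank ∂_2 = (10 − 4) − 6 = 0, and the invariant factors of ∂_2 are all 1, so H_1 = 0.
  H_2: rank ker ∂_2 − rank ∂_3 = (10 − 6) − 4 = 0, and the invariant factors of ∂_3 are all 1, so H_2 = 0.
  H_3: rank ker ∂_3 − rank ∂_4 = (5 − 4) − 0 = 1, and there is no ∂_4, so H_3 = Z.

(K is a triangulation of the 3-sphere S^3.)

H_0 = Z,  H_1 = 0,  H_2 = 0,  H_3 = Z.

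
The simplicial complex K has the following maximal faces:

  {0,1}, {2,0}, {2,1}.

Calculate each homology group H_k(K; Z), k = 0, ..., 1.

K has 3 vertices, 3 edges.
rank ∂_0 = 0, rank ∂_1 = 2 ⇒ b_0 = 3 − 0 − 2 = 1; all invariant factors of ∂_1 are 1 so no torsion. So H_0 ≅ Z.
rank ∂_1 = 2, rank ∂_2 = 0 ⇒ b_1 = 3 − 2 − 0 = 1. So H_1 ≅ Z.

H_0 = Z,  H_1 = Z.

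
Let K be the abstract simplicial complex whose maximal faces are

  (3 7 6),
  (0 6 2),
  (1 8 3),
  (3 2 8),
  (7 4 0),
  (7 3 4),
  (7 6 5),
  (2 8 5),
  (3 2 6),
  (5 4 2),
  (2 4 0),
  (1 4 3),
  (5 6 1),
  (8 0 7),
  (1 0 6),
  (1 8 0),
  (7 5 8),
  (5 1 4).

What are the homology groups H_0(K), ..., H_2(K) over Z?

Order the vertices as 0 < 1 < 2 < 3 < 4 < 5 < 6 < 7 < 8. Listing each simplex with vertices in this order, K has dimension 2 with simplices:

  0-simplices (9): [0], [1], [2], [3], [4], [5], [6], [7], [8]
  1-simplices (27): (27 of them)
  2-simplices (18): [0,1,6], [0,1,8], [0,2,4], [0,2,6], [0,4,7], [0,7,8], [1,3,4], [1,3,8], [1,4,5], [1,5,6], [2,3,6], [2,3,8], [2,4,5], [2,5,8], [3,4,7], [3,6,7], [5,6,7], [5,7,8]

Hence C_0 ≅ Z^9, C_1 ≅ Z^27, C_2 ≅ Z^18.

∂_1: C_1 → C_0 maps an edge to its endpoints' difference, ∂[p,q] = q − p. For instance
  ∂[2,5] = [5] − [2].
The resulting 9×27 matrix has rank 8, and its Smith normal form has invariant factors (1,1,1,1,1,1,1,1).

Boundary ∂_2: C_2 → C_1 acts by ∂[p,q,r] = [q,r] − [p,r] + [p,q]. For instance
  ∂[1,5,6] = [5,6] − [1,6] + [1,5],
  ∂[2,3,6] = [3,6] − [2,6] + [2,3].
The 27×18 boundary matrix has rank 17 and Smith normal form diag(1,1,1,1,1,1,1,1,1,1,1,1,1,1,1,1,1).

Reading off H_k = ker ∂_k / im ∂_{k+1}:

  H_0: rank C_0 − rank ∂_1 = 9 − 8 = 1, and the invariant factors of ∂_1 are all 1, so H_0 ≅ Z.
  H_1: rank ker ∂_1 − rank ∂_2 = (27 − 8) − 17 = 2, and the invariant factors of ∂_2 are all 1, so H_1 ≅ Z^2.
  H_2: rank ker ∂_2 − rank ∂_3 = (18 − 17) − 0 = 1, and there is no ∂_3, so H_2 ≅ Z.

H_0 = Z,  H_1 = Z^2,  H_2 = Z.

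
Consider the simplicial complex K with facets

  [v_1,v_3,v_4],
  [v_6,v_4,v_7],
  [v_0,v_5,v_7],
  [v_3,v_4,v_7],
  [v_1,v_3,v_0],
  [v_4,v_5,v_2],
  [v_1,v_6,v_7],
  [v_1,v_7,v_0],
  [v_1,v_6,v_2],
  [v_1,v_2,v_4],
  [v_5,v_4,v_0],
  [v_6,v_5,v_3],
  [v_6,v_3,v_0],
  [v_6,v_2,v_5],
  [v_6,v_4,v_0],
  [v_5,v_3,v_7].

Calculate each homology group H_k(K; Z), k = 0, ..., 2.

H_0 = Z,  H_1 = Z^2,  H_2 = Z.

Fix the vertex order v_0 < v_1 < v_2 < v_3 < v_4 < v_5 < v_6 < v_7 and write every simplex with vertices in increasing order. Then dim K = 2 and the simplices of K are:

  0-simplices (8): [v_0], [v_1], [v_2], [v_3], [v_4], [v_5], [v_6], [v_7]
  1-simplices (24): (24 of them)
  2-simplices (16): (16 of them)

giving chain groups C_0 ≅ Z^8, C_1 ≅ Z^24, C_2 ≅ Z^16.

∂_1: C_1 → C_0 sends each edge [p,q] (with p < q) to q − p.
As a 8×24 matrix over Z this has rank 7, with invariant factors (1,1,1,1,1,1,1).

Boundary ∂_2: C_2 → C_1 acts by ∂[p,q,r] = [q,r] − [p,r] + [p,q]. For instance
  ∂[v_2,v_5,v_6] = [v_5,v_6] − [v_2,v_6] + [v_2,v_5],
  ∂[v_0,v_5,v_7] = [v_5,v_7] − [v_0,v_7] + [v_0,v_5].
The 24×16 boundary matrix has rank 15 and Smith normal form diag(1,1,1,1,1,1,1,1,1,1,1,1,1,1,1).

Reading off H_k = ker ∂_k / im ∂_{k+1}:

  H_0: rank C_0 − rank ∂_1 = 8 − 7 = 1, and the invariant factors of ∂_1 are all 1, so H_0 = Z.
  H_1: rank ker ∂_1 − rank ∂_2 = (24 − 7) − 15 = 2, and the invariant factors of ∂_2 are all 1, so H_1 = Z^2.
  H_2: rank ker ∂_2 − rank ∂_3 = (16 − 15) − 0 = 1, and there is no ∂_3, so H_2 = Z.

(K is a triangulation of the torus T^2.)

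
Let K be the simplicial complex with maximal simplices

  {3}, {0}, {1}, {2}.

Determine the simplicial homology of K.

Take the total order 0 < 1 < 2 < 3 on the vertex set. Then K (dimension 0) consists of the simplices:

  0-simplices (4): [0], [1], [2], [3]

so the chain groups are C_0 ≅ Z^4.

Computing H_k = (kernel of ∂_k) / (image of ∂_{k+1}):

  H_0: rank C_0 − rank ∂_1 = 4 − 0 = 4, and there is no ∂_1, so H_0 ≅ Z^4.

H_0 ≅ Z^4.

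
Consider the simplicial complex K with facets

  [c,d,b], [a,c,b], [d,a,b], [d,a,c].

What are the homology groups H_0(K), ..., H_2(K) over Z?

H_0 = Z,  H_1 = 0,  H_2 = Z.

Take the total order a < b < c < d on the vertex set. Then K (dimension 2) consists of the simplices:

  0-simplices (4): a, b, c, d
  1-simplices (6): ab, ac, ad, bc, bd, cd
  2-simplices (4): abc, abd, acd, bcd

so the chain groups are C_0 ≅ Z^4, C_1 ≅ Z^6, C_2 ≅ Z^4.

The boundary map ∂_1: C_1 → C_0 sends each edge [p,q] (with p < q) to q − p.
As a 4×6 matrix over Z this has rank 3, with invariant factors (1,1,1).

The boundary map ∂_2: C_2 → C_1 maps a triangle to the signed sum of its edges. For instance
  ∂abd = bd − ad + ab,
  ∂abc = bc − ac + ab.
The resulting 6×4 matrix has rank 3, and its Smith normal form has invariant factors (1,1,1).

From H_k ≅ ker(∂_k) / im(∂_{k+1}) we obtain:

  H_0: rank C_0 − rank ∂_1 = 4 − 3 = 1, and the invariant factors of ∂_1 are all 1, so H_0 ≅ Z.
  H_1: rank ker ∂_1 − rank ∂_2 = (6 − 3) − 3 = 0, and the invariant factors of ∂_2 are all 1, so H_1 ≅ 0.
  H_2: rank ker ∂_2 − rank ∂_3 = (4 − 3) − 0 = 1, and there is no ∂_3, so H_2 ≅ Z.

(K is a triangulation of the 2-sphere S^2.)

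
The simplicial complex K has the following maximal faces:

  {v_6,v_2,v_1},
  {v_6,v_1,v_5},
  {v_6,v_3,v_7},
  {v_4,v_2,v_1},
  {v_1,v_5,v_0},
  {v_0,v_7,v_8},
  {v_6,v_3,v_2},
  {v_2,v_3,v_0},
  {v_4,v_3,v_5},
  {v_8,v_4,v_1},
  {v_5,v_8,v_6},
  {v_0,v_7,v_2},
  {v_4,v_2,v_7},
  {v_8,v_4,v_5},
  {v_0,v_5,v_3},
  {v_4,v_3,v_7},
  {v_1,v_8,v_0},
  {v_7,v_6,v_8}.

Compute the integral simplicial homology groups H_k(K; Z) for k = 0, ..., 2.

H_0 ≅ Z,  H_1 ≅ Z ⊕ Z/2,  H_2 = 0.

We work with the vertex ordering v_0 < v_1 < v_2 < v_3 < v_4 < v_5 < v_6 < v_7 < v_8. The simplices of K, each written with vertices in increasing order, are:

  0-simplices (9): [v_0], [v_1], [v_2], [v_3], [v_4], [v_5], [v_6], [v_7], [v_8]
  1-simplices (27): (27 of them)
  2-simplices (18): (18 of them)

Hence C_0 ≅ Z^9, C_1 ≅ Z^27, C_2 ≅ Z^18.

∂_1: C_1 → C_0 maps an edge to its endpoints' difference, ∂[p,q] = q − p.
This gives a 9×27 integer matrix of rank 8; reducing to Smith normal form yields diagonal entries (1,1,1,1,1,1,1,1).

Boundary ∂_2: C_2 → C_1 sends each 2-simplex [p,q,r] to [q,r] − [p,r] + [p,q]. For instance
  ∂[v_0,v_1,v_5] = [v_1,v_5] − [v_0,v_5] + [v_0,v_1],
  ∂[v_6,v_7,v_8] = [v_7,v_8] − [v_6,v_8] + [v_6,v_7].
The 27×18 boundary matrix has rank 18 and Smith normal form diag(1,1,1,1,1,1,1,1,1,1,1,1,1,1,1,1,1,2).

Reading off H_k = ker ∂_k / im ∂_{k+1}:

  H_0: rank C_0 − rank ∂_1 = 9 − 8 = 1, and the invariant factors of ∂_1 are all 1, so H_0 ≅ Z.
  H_1: rank ker ∂_1 − rank ∂_2 = (27 − 8) − 18 = 1, and ∂_2 has invariant factor 2 > 1, so H_1 ≅ Z ⊕ Z/2.
  H_2: rank ker ∂_2 − rank ∂_3 = (18 − 18) − 0 = 0, and there is no ∂_3, so H_2 ≅ 0.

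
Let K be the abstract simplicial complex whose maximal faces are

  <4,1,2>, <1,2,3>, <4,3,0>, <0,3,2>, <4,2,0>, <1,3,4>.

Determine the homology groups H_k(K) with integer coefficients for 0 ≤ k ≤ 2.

Take the total order 0 < 1 < 2 < 3 < 4 on the vertex set. Then K (dimension 2) consists of the simplices:

  0-simplices (5): [0], [1], [2], [3], [4]
  1-simplices (9): [0,2], [0,3], [0,4], [1,2], [1,3], [1,4], [2,3], [2,4], [3,4]
  2-simplices (6): [0,2,3], [0,2,4], [0,3,4], [1,2,3], [1,2,4], [1,3,4]

giving chain groups C_0 ≅ Z^5, C_1 ≅ Z^9, C_2 ≅ Z^6.

Boundary ∂_1: C_1 → C_0 maps an edge to its endpoints' difference, ∂[p,q] = q − p.
The 5×9 boundary matrix has rank 4 and Smith normal form diag(1,1,1,1).

∂_2: C_2 → C_1 acts by ∂[p,q,r] = [q,r] − [p,r] + [p,q]. For instance
  ∂[1,2,4] = [2,4] − [1,4] + [1,2],
  ∂[0,3,4] = [3,4] − [0,4] + [0,3].
This gives a 9×6 integer matrix of rank 5; reducing to Smith normal form yields diagonal entries (1,1,1,1,1).

From H_k ≅ ker(∂_k) / im(∂_{k+1}) we obtain:

  H_0: rank C_0 − rank ∂_1 = 5 − 4 = 1, and the invariant factors of ∂_1 are all 1, so H_0 ≅ Z.
  H_1: rank ker ∂_1 − rank ∂_2 = (9 − 4) − 5 = 0, and the invariant factors of ∂_2 are all 1, so H_1 ≅ 0.
  H_2: rank ker ∂_2 − rank ∂_3 = (6 − 5) − 0 = 1, and there is no ∂_3, so H_2 ≅ Z.

(K is a triangulation of the 2-sphere S^2.)

H_0 = Z,  H_1 = 0,  H_2 = Z.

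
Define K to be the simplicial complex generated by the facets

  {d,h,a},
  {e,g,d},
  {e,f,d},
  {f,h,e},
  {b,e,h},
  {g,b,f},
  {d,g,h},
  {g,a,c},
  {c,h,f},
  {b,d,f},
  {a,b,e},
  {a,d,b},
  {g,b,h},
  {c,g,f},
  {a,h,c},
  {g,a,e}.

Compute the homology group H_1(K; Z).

H_1 ≅ Z^2.

K has 8 vertices, 24 edges, 16 triangles.
rank ∂_1 = 7, rank ∂_2 = 15 ⇒ b_1 = 24 − 7 − 15 = 2; all invariant factors of ∂_2 are 1 so no torsion. So H_1 = Z^2.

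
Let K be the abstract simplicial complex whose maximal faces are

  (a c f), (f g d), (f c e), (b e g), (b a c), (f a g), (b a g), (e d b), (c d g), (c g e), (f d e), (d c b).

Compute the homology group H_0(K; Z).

K has 7 vertices, 18 edges, 12 triangles.
rank ∂_0 = 0, rank ∂_1 = 6 ⇒ b_0 = 7 − 0 − 6 = 1; all invariant factors of ∂_1 are 1 so no torsion. So H_0 = Z.

H_0 ≅ Z.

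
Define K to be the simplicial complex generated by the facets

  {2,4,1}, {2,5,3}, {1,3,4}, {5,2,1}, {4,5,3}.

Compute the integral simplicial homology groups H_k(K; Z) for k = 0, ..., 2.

Order the vertices as 1 < 2 < 3 < 4 < 5. Listing each simplex with vertices in this order, K has dimension 2 with simplices:

  0-simplices (5): [1], [2], [3], [4], [5]
  1-simplices (10): [1,2], [1,3], [1,4], [1,5], [2,3], [2,4], [2,5], [3,4], [3,5], [4,5]
  2-simplices (5): [1,2,4], [1,2,5], [1,3,4], [2,3,5], [3,4,5]

so the chain groups are C_0 ≅ Z^5, C_1 ≅ Z^10, C_2 ≅ Z^5.

The boundary map ∂_1: C_1 → C_0 sends each edge [p,q] (with p < q) to q − p. For instance
  ∂[2,4] = [4] − [2].
As a 5×10 matrix over Z this has rank 4, with invariant factors (1,1,1,1).

The boundary map ∂_2: C_2 → C_1 maps a triangle to the signed sum of its edges. For instance
  ∂[2,3,5] = [3,5] − [2,5] + [2,3],
  ∂[1,2,4] = [2,4] − [1,4] + [1,2].
As a 10×5 matrix over Z this has rank 5, with invariant factors (1,1,1,1,1).

Reading off H_k = ker ∂_k / im ∂_{k+1}:

  H_0: rank C_0 − rank ∂_1 = 5 − 4 = 1, and the invariant factors of ∂_1 are all 1, so H_0 = Z.
  H_1: rank ker ∂_1 − rank ∂_2 = (10 − 4) − 5 = 1, and the invariant factors of ∂_2 are all 1, so H_1 = Z.
  H_2: rank ker ∂_2 − rank ∂_3 = (5 − 5) − 0 = 0, and there is no ∂_3, so H_2 = 0.

As a check, the Euler characteristic is 5 − 10 + 5 = 0, which agrees with 1 − 1 + 0 = 0.
(K is a triangulation of the Möbius band.)

H_0 = Z,  H_1 = Z,  H_2 = 0.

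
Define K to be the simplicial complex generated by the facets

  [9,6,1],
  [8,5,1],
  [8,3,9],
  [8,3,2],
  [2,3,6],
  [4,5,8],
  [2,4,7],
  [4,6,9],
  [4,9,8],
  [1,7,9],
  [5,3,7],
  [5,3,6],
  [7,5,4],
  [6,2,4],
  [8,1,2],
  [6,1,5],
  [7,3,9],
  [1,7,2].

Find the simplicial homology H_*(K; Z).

H_0 ≅ Z,  H_1 ≅ Z^2,  H_2 ≅ Z.

K has 9 vertices, 27 edges, 18 triangles.
rank ∂_0 = 0, rank ∂_1 = 8 ⇒ b_0 = 9 − 0 − 8 = 1; all invariant factors of ∂_1 are 1 so no torsion. So H_0 ≅ Z.
rank ∂_1 = 8, rank ∂_2 = 17 ⇒ b_1 = 27 − 8 − 17 = 2; all invariant factors of ∂_2 are 1 so no torsion. So H_1 ≅ Z^2.
rank ∂_2 = 17, rank ∂_3 = 0 ⇒ b_2 = 18 − 17 − 0 = 1. So H_2 ≅ Z.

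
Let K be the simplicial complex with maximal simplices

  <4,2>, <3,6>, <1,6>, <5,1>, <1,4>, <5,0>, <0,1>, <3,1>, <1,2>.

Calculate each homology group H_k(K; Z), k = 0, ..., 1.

H_0 = Z,  H_1 = Z^3.

Fix the vertex order 0 < 1 < 2 < 3 < 4 < 5 < 6 and write every simplex with vertices in increasing order. Then dim K = 1 and the simplices of K are:

  0-simplices (7): [0], [1], [2], [3], [4], [5], [6]
  1-simplices (9): [0,1], [0,5], [1,2], [1,3], [1,4], [1,5], [1,6], [2,4], [3,6]

so the chain groups are C_0 ≅ Z^7, C_1 ≅ Z^9.

∂_1: C_1 → C_0 sends each edge [p,q] (with p < q) to q − p.
This gives a 7×9 integer matrix of rank 6; reducing to Smith normal form yields diagonal entries (1,1,1,1,1,1).

From H_k ≅ ker(∂_k) / im(∂_{k+1}) we obtain:

  H_0: rank C_0 − rank ∂_1 = 7 − 6 = 1, and the invariant factors of ∂_1 are all 1, so H_0 = Z.
  H_1: rank ker ∂_1 − rank ∂_2 = (9 − 6) − 0 = 3, and there is no ∂_2, so H_1 = Z^3.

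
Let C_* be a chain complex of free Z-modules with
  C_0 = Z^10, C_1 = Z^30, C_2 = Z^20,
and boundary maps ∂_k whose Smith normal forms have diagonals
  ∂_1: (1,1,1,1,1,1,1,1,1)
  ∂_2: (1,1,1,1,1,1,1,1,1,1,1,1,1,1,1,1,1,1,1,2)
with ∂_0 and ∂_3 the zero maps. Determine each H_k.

H_0: b_0 = 10 − 0 − 9 = 1; torsion from ∂_1 factors > 1: none. So H_0 = Z.
H_1: b_1 = 30 − 9 − 20 = 1; torsion from ∂_2 factors > 1: [2]. So H_1 = Z ⊕ Z/2Z.
H_2: b_2 = 20 − 20 − 0 = 0; torsion from ∂_3 factors > 1: none. So H_2 = 0.

H_0 = Z,  H_1 = Z ⊕ Z/2Z,  H_2 = 0.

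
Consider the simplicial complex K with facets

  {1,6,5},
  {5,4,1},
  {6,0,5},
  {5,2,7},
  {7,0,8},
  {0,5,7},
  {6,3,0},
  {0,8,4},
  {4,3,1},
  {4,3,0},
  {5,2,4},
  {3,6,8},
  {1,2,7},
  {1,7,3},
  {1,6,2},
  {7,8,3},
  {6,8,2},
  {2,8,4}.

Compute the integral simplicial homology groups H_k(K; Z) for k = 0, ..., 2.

H_0 = Z,  H_1 = Z × Z/2,  H_2 = 0.

Order the vertices as 0 < 1 < 2 < 3 < 4 < 5 < 6 < 7 < 8. Listing each simplex with vertices in this order, K has dimension 2 with simplices:

  0-simplices (9): [0], [1], [2], [3], [4], [5], [6], [7], [8]
  1-simplices (27): (27 of them)
  2-simplices (18): [0,3,4], [0,3,6], [0,4,8], [0,5,6], [0,5,7], [0,7,8], [1,2,6], [1,2,7], [1,3,4], [1,3,7], [1,4,5], [1,5,6], [2,4,5], [2,4,8], [2,5,7], [2,6,8], [3,6,8], [3,7,8]

giving chain groups C_0 ≅ Z^9, C_1 ≅ Z^27, C_2 ≅ Z^18.

The boundary map ∂_1: C_1 → C_0 is given by ∂[p,q] = [q] − [p]. For instance
  ∂[5,6] = [6] − [5].
The 9×27 boundary matrix has rank 8 and Smith normal form diag(1,1,1,1,1,1,1,1).

The boundary map ∂_2: C_2 → C_1 acts by ∂[p,q,r] = [q,r] − [p,r] + [p,q]. For instance
  ∂[2,5,7] = [5,7] − [2,7] + [2,5],
  ∂[0,7,8] = [7,8] − [0,8] + [0,7].
The 27×18 boundary matrix has rank 18 and Smith normal form diag(1,1,1,1,1,1,1,1,1,1,1,1,1,1,1,1,1,2).

Reading off H_k = ker ∂_k / im ∂_{k+1}:

  H_0: rank C_0 − rank ∂_1 = 9 − 8 = 1, and the invariant factors of ∂_1 are all 1, so H_0 ≅ Z.
  H_1: rank ker ∂_1 − rank ∂_2 = (27 − 8) − 18 = 1, and ∂_2 has invariant factor 2 > 1, so H_1 ≅ Z × Z/2.
  H_2: rank ker ∂_2 − rank ∂_3 = (18 − 18) − 0 = 0, and there is no ∂_3, so H_2 ≅ 0.

As a check, the Euler characteristic is 9 − 27 + 18 = 0, which agrees with 1 − 1 + 0 = 0.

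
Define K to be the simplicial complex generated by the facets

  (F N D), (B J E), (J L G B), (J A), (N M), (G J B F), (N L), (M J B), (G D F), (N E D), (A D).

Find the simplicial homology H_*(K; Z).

Order the vertices as A < B < D < E < F < G < J < L < M < N. Listing each simplex with vertices in this order, K has dimension 3 with simplices:

  0-simplices (10): A, B, D, E, F, G, J, L, M, N
  1-simplices (23): AD, AJ, BE, BF, BG, BJ, BL, BM, DE, DF, DG, DN, EJ, EN, FG, FJ, FN, GJ, GL, JL, JM, LN, MN
  2-simplices (12): BEJ, BFG, BFJ, BGJ, BGL, BJL, BJM, DEN, DFG, DFN, FGJ, GJL
  3-simplices (2): BFGJ, BGJL

giving chain groups C_0 ≅ Z^10, C_1 ≅ Z^23, C_2 ≅ Z^12, C_3 ≅ Z^2.

The boundary map ∂_1: C_1 → C_0 sends each edge [p,q] (with p < q) to q − p. For instance
  ∂EJ = J − E.
As a 10×23 matrix over Z this has rank 9, with invariant factors (1,1,1,1,1,1,1,1,1).

∂_2: C_2 → C_1 sends each 2-simplex [p,q,r] to [q,r] − [p,r] + [p,q]. For instance
  ∂BFG = FG − BG + BF,
  ∂FGJ = GJ − FJ + FG.
As a 23×12 matrix over Z this has rank 10, with invariant factors (1,1,1,1,1,1,1,1,1,1).

∂_3: C_3 → C_2 sends each 3-simplex σ to the alternating sum Σ_i (−1)^i (σ with its i-th vertex removed). For instance
  ∂BGJL = GJL − BJL + BGL − BGJ,
  ∂BFGJ = FGJ − BGJ + BFJ − BFG.
This gives a 12×2 integer matrix of rank 2; reducing to Smith normal form yields diagonal entries (1,1).

Reading off H_k = ker ∂_k / im ∂_{k+1}:

  H_0: rank C_0 − rank ∂_1 = 10 − 9 = 1, and the invariant factors of ∂_1 are all 1, so H_0 = Z.
  H_1: rank ker ∂_1 − rank ∂_2 = (23 − 9) − 10 = 4, and the invariant factors of ∂_2 are all 1, so H_1 = Z^4.
  H_2: rank ker ∂_2 − rank ∂_3 = (12 − 10) − 2 = 0, and the invariant factors of ∂_3 are all 1, so H_2 = 0.
  H_3: rank ker ∂_3 − rank ∂_4 = (2 − 2) − 0 = 0, and there is no ∂_4, so H_3 = 0.

H_0 = Z,  H_1 = Z^4,  H_2 = 0,  H_3 = 0.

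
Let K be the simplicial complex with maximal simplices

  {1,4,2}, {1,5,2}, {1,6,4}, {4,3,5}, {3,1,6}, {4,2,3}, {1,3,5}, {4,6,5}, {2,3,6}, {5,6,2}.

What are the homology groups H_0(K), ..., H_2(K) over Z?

H_0 = Z,  H_1 = Z/2,  H_2 = 0.

Take the total order 1 < 2 < 3 < 4 < 5 < 6 on the vertex set. Then K (dimension 2) consists of the simplices:

  0-simplices (6): [1], [2], [3], [4], [5], [6]
  1-simplices (15): [1,2], [1,3], [1,4], [1,5], [1,6], [2,3], [2,4], [2,5], [2,6], [3,4], [3,5], [3,6], [4,5], [4,6], [5,6]
  2-simplices (10): [1,2,4], [1,2,5], [1,3,5], [1,3,6], [1,4,6], [2,3,4], [2,3,6], [2,5,6], [3,4,5], [4,5,6]

so the chain groups are C_0 ≅ Z^6, C_1 ≅ Z^15, C_2 ≅ Z^10.

∂_1: C_1 → C_0 is given by ∂[p,q] = [q] − [p]. For instance
  ∂[1,5] = [5] − [1].
The 6×15 boundary matrix has rank 5 and Smith normal form diag(1,1,1,1,1).

Boundary ∂_2: C_2 → C_1 sends each 2-simplex [p,q,r] to [q,r] − [p,r] + [p,q]. For instance
  ∂[3,4,5] = [4,5] − [3,5] + [3,4],
  ∂[2,5,6] = [5,6] − [2,6] + [2,5].
This gives a 15×10 integer matrix of rank 10; reducing to Smith normal form yields diagonal entries (1,1,1,1,1,1,1,1,1,2).

Computing H_k = (kernel of ∂_k) / (image of ∂_{k+1}):

  H_0: rank C_0 − rank ∂_1 = 6 − 5 = 1, and the invariant factors of ∂_1 are all 1, so H_0 ≅ Z.
  H_1: rank ker ∂_1 − rank ∂_2 = (15 − 5) − 10 = 0, and ∂_2 has invariant factor 2 > 1, so H_1 ≅ Z/2.
  H_2: rank ker ∂_2 − rank ∂_3 = (10 − 10) − 0 = 0, and there is no ∂_3, so H_2 ≅ 0.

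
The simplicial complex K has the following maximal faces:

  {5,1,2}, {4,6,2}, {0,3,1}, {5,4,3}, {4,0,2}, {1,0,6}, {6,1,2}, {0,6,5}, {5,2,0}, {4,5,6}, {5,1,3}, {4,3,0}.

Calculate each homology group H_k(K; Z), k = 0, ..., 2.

H_0 = Z,  H_1 = Z/2,  H_2 = 0.

Take the total order 0 < 1 < 2 < 3 < 4 < 5 < 6 on the vertex set. Then K (dimension 2) consists of the simplices:

  0-simplices (7): [0], [1], [2], [3], [4], [5], [6]
  1-simplices (18): [0,1], [0,2], [0,3], [0,4], [0,5], [0,6], [1,2], [1,3], [1,5], [1,6], [2,4], [2,5], [2,6], [3,4], [3,5], [4,5], [4,6], [5,6]
  2-simplices (12): [0,1,3], [0,1,6], [0,2,4], [0,2,5], [0,3,4], [0,5,6], [1,2,5], [1,2,6], [1,3,5], [2,4,6], [3,4,5], [4,5,6]

so the chain groups are C_0 ≅ Z^7, C_1 ≅ Z^18, C_2 ≅ Z^12.

The boundary map ∂_1: C_1 → C_0 is given by ∂[p,q] = [q] − [p].
This gives a 7×18 integer matrix of rank 6; reducing to Smith normal form yields diagonal entries (1,1,1,1,1,1).

The boundary map ∂_2: C_2 → C_1 maps a triangle to the signed sum of its edges. For instance
  ∂[0,3,4] = [3,4] − [0,4] + [0,3],
  ∂[2,4,6] = [4,6] − [2,6] + [2,4].
The resulting 18×12 matrix has rank 12, and its Smith normal form has invariant factors (1,1,1,1,1,1,1,1,1,1,1,2).

Computing H_k = (kernel of ∂_k) / (image of ∂_{k+1}):

  H_0: rank C_0 − rank ∂_1 = 7 − 6 = 1, and the invariant factors of ∂_1 are all 1, so H_0 ≅ Z.
  H_1: rank ker ∂_1 − rank ∂_2 = (18 − 6) − 12 = 0, and ∂_2 has invariant factor 2 > 1, so H_1 ≅ Z/2.
  H_2: rank ker ∂_2 − rank ∂_3 = (12 − 12) − 0 = 0, and there is no ∂_3, so H_2 ≅ 0.

As a check, the Euler characteristic is 7 − 18 + 12 = 1, which agrees with 1 − 0 + 0 = 1.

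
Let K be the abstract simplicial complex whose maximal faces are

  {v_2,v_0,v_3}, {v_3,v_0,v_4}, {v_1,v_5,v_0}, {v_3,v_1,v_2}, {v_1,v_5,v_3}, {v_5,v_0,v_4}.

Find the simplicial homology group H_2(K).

H_2 ≅ 0.

Fix the vertex order v_0 < v_1 < v_2 < v_3 < v_4 < v_5 and write every simplex with vertices in increasing order. Then dim K = 2 and the simplices of K are:

  0-simplices (6): [v_0], [v_1], [v_2], [v_3], [v_4], [v_5]
  1-simplices (12): [v_0,v_1], [v_0,v_2], [v_0,v_3], [v_0,v_4], [v_0,v_5], [v_1,v_2], [v_1,v_3], [v_1,v_5], [v_2,v_3], [v_3,v_4], [v_3,v_5], [v_4,v_5]
  2-simplices (6): [v_0,v_1,v_5], [v_0,v_2,v_3], [v_0,v_3,v_4], [v_0,v_4,v_5], [v_1,v_2,v_3], [v_1,v_3,v_5]

so the chain groups are C_0 ≅ Z^6, C_1 ≅ Z^12, C_2 ≅ Z^6.

∂_1: C_1 → C_0 is given by ∂[p,q] = [q] − [p].
As a 6×12 matrix over Z this has rank 5, with invariant factors (1,1,1,1,1).

∂_2: C_2 → C_1 sends each 2-simplex [p,q,r] to [q,r] − [p,r] + [p,q]. For instance
  ∂[v_0,v_1,v_5] = [v_1,v_5] − [v_0,v_5] + [v_0,v_1],
  ∂[v_0,v_3,v_4] = [v_3,v_4] − [v_0,v_4] + [v_0,v_3].
The 12×6 boundary matrix has rank 6 and Smith normal form diag(1,1,1,1,1,1).

From H_k ≅ ker(∂_k) / im(∂_{k+1}) we obtain:

  H_2: rank ker ∂_2 − rank ∂_3 = (6 − 6) − 0 = 0, and there is no ∂_3, so H_2 = 0.

(K is a triangulation of the cylinder S^1 x I.)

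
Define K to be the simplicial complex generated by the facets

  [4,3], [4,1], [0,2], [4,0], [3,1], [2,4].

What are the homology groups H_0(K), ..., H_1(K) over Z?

Fix the vertex order 0 < 1 < 2 < 3 < 4 and write every simplex with vertices in increasing order. Then dim K = 1 and the simplices of K are:

  0-simplices (5): [0], [1], [2], [3], [4]
  1-simplices (6): [0,2], [0,4], [1,3], [1,4], [2,4], [3,4]

giving chain groups C_0 ≅ Z^5, C_1 ≅ Z^6.

∂_1: C_1 → C_0 sends each edge [p,q] (with p < q) to q − p.
The resulting 5×6 matrix has rank 4, and its Smith normal form has invariant factors (1,1,1,1).

Computing H_k = (kernel of ∂_k) / (image of ∂_{k+1}):

  H_0: rank C_0 − rank ∂_1 = 5 − 4 = 1, and the invariant factors of ∂_1 are all 1, so H_0 = Z.
  H_1: rank ker ∂_1 − rank ∂_2 = (6 − 4) − 0 = 2, and there is no ∂_2, so H_1 = Z^2.

(K is a triangulation of a wedge of 2 circles.)

H_0 ≅ Z,  H_1 ≅ Z^2.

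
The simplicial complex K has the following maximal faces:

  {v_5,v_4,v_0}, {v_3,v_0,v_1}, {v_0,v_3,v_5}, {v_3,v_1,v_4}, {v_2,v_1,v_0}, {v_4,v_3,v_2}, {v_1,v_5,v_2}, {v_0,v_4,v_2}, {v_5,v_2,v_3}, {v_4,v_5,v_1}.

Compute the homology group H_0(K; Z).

H_0 ≅ Z.

Order the vertices as v_0 < v_1 < v_2 < v_3 < v_4 < v_5. Listing each simplex with vertices in this order, K has dimension 2 with simplices:

  0-simplices (6): [v_0], [v_1], [v_2], [v_3], [v_4], [v_5]
  1-simplices (15): (15 of them)
  2-simplices (10): [v_0,v_1,v_2], [v_0,v_1,v_3], [v_0,v_2,v_4], [v_0,v_3,v_5], [v_0,v_4,v_5], [v_1,v_2,v_5], [v_1,v_3,v_4], [v_1,v_4,v_5], [v_2,v_3,v_4], [v_2,v_3,v_5]

so the chain groups are C_0 ≅ Z^6, C_1 ≅ Z^15, C_2 ≅ Z^10.

The boundary map ∂_1: C_1 → C_0 sends each edge [p,q] (with p < q) to q − p.
This gives a 6×15 integer matrix of rank 5; reducing to Smith normal form yields diagonal entries (1,1,1,1,1).

The boundary map ∂_2: C_2 → C_1 sends each 2-simplex [p,q,r] to [q,r] − [p,r] + [p,q]. For instance
  ∂[v_2,v_3,v_4] = [v_3,v_4] − [v_2,v_4] + [v_2,v_3],
  ∂[v_0,v_4,v_5] = [v_4,v_5] − [v_0,v_5] + [v_0,v_4].
This gives a 15×10 integer matrix of rank 10; reducing to Smith normal form yields diagonal entries (1,1,1,1,1,1,1,1,1,2).

Now H_k = ker ∂_k / im ∂_{k+1}, so:

  H_0: rank C_0 − rank ∂_1 = 6 − 5 = 1, and the invariant factors of ∂_1 are all 1, so H_0 = Z.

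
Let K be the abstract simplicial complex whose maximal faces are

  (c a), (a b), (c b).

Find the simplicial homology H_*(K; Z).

We work with the vertex ordering a < b < c. The simplices of K, each written with vertices in increasing order, are:

  0-simplices (3): a, b, c
  1-simplices (3): ab, ac, bc

so the chain groups are C_0 ≅ Z^3, C_1 ≅ Z^3.

Boundary ∂_1: C_1 → C_0 is given by ∂[p,q] = [q] − [p].
This gives a 3×3 integer matrix of rank 2; reducing to Smith normal form yields diagonal entries (1,1).

Reading off H_k = ker ∂_k / im ∂_{k+1}:

  H_0: rank C_0 − rank ∂_1 = 3 − 2 = 1, and the invariant factors of ∂_1 are all 1, so H_0 ≅ Z.
  H_1: rank ker ∂_1 − rank ∂_2 = (3 − 2) − 0 = 1, and there is no ∂_2, so H_1 ≅ Z.

As a check, the Euler characteristic is 3 − 3 = 0, which agrees with 1 − 1 = 0.

H_0 ≅ Z,  H_1 ≅ Z.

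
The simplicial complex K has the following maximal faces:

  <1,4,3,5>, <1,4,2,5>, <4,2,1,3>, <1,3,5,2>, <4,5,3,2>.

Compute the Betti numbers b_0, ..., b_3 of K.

We work with the vertex ordering 1 < 2 < 3 < 4 < 5. The simplices of K, each written with vertices in increasing order, are:

  0-simplices (5): [1], [2], [3], [4], [5]
  1-simplices (10): [1,2], [1,3], [1,4], [1,5], [2,3], [2,4], [2,5], [3,4], [3,5], [4,5]
  2-simplices (10): [1,2,3], [1,2,4], [1,2,5], [1,3,4], [1,3,5], [1,4,5], [2,3,4], [2,3,5], [2,4,5], [3,4,5]
  3-simplices (5): [1,2,3,4], [1,2,3,5], [1,2,4,5], [1,3,4,5], [2,3,4,5]

Hence C_0 ≅ Z^5, C_1 ≅ Z^10, C_2 ≅ Z^10, C_3 ≅ Z^5.

Boundary ∂_1: C_1 → C_0 is given by ∂[p,q] = [q] − [p]. For instance
  ∂[2,5] = [5] − [2].
The 5×10 boundary matrix has rank 4 and Smith normal form diag(1,1,1,1).

Boundary ∂_2: C_2 → C_1 acts by ∂[p,q,r] = [q,r] − [p,r] + [p,q]. For instance
  ∂[1,2,3] = [2,3] − [1,3] + [1,2],
  ∂[1,3,4] = [3,4] − [1,4] + [1,3].
As a 10×10 matrix over Z this has rank 6, with invariant factors (1,1,1,1,1,1).

The boundary map ∂_3: C_3 → C_2 sends each 3-simplex σ to the alternating sum Σ_i (−1)^i (σ with its i-th vertex removed). For instance
  ∂[1,2,3,5] = [2,3,5] − [1,3,5] + [1,2,5] − [1,2,3],
  ∂[1,2,4,5] = [2,4,5] − [1,4,5] + [1,2,5] − [1,2,4].
The resulting 10×5 matrix has rank 4, and its Smith normal form has invariant factors (1,1,1,1).

Reading off H_k = ker ∂_k / im ∂_{k+1}:

  H_0: rank C_0 − rank ∂_1 = 5 − 4 = 1, and the invariant factors of ∂_1 are all 1, so H_0 ≅ Z.
  H_1: rank ker ∂_1 − rank ∂_2 = (10 − 4) − 6 = 0, and the invariant factors of ∂_2 are all 1, so H_1 ≅ 0.
  H_2: rank ker ∂_2 − rank ∂_3 = (10 − 6) − 4 = 0, and the invariant factors of ∂_3 are all 1, so H_2 ≅ 0.
  H_3: rank ker ∂_3 − rank ∂_4 = (5 − 4) − 0 = 1, and there is no ∂_4, so H_3 ≅ Z.

As a check, the Euler characteristic is 5 − 10 + 10 − 5 = 0, which agrees with 1 − 0 + 0 − 1 = 0.

Hence the Betti numbers are b_0 = 1, b_1 = 0, b_2 = 0, b_3 = 1.

b_0 = 1, b_1 = 0, b_2 = 0, b_3 = 1.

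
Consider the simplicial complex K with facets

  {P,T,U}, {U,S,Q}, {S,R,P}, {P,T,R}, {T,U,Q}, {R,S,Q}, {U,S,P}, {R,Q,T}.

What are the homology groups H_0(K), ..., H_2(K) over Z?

H_0 ≅ Z,  H_1 = 0,  H_2 ≅ Z.

We work with the vertex ordering P < Q < R < S < T < U. The simplices of K, each written with vertices in increasing order, are:

  0-simplices (6): P, Q, R, S, T, U
  1-simplices (12): PR, PS, PT, PU, QR, QS, QT, QU, RS, RT, SU, TU
  2-simplices (8): PRS, PRT, PSU, PTU, QRS, QRT, QSU, QTU

Hence C_0 ≅ Z^6, C_1 ≅ Z^12, C_2 ≅ Z^8.

Boundary ∂_1: C_1 → C_0 sends each edge [p,q] (with p < q) to q − p. For instance
  ∂PT = T − P.
As a 6×12 matrix over Z this has rank 5, with invariant factors (1,1,1,1,1).

Boundary ∂_2: C_2 → C_1 sends each 2-simplex [p,q,r] to [q,r] − [p,r] + [p,q]. For instance
  ∂PRT = RT − PT + PR,
  ∂QSU = SU − QU + QS.
This gives a 12×8 integer matrix of rank 7; reducing to Smith normal form yields diagonal entries (1,1,1,1,1,1,1).

Reading off H_k = ker ∂_k / im ∂_{k+1}:

  H_0: rank C_0 − rank ∂_1 = 6 − 5 = 1, and the invariant factors of ∂_1 are all 1, so H_0 = Z.
  H_1: rank ker ∂_1 − rank ∂_2 = (12 − 5) − 7 = 0, and the invariant factors of ∂_2 are all 1, so H_1 = 0.
  H_2: rank ker ∂_2 − rank ∂_3 = (8 − 7) − 0 = 1, and there is no ∂_3, so H_2 = Z.

(K is a triangulation of the 2-sphere S^2.)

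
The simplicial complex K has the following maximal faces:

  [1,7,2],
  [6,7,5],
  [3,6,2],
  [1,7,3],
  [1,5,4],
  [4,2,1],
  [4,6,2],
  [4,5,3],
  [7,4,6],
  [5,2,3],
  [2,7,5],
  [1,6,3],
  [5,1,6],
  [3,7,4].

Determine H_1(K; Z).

H_1 ≅ Z^2.

We work with the vertex ordering 1 < 2 < 3 < 4 < 5 < 6 < 7. The simplices of K, each written with vertices in increasing order, are:

  0-simplices (7): [1], [2], [3], [4], [5], [6], [7]
  1-simplices (21): [1,2], [1,3], [1,4], [1,5], [1,6], [1,7], [2,3], [2,4], [2,5], [2,6], [2,7], [3,4], [3,5], [3,6], [3,7], [4,5], [4,6], [4,7], [5,6], [5,7], [6,7]
  2-simplices (14): [1,2,4], [1,2,7], [1,3,6], [1,3,7], [1,4,5], [1,5,6], [2,3,5], [2,3,6], [2,4,6], [2,5,7], [3,4,5], [3,4,7], [4,6,7], [5,6,7]

Hence C_0 ≅ Z^7, C_1 ≅ Z^21, C_2 ≅ Z^14.

The boundary map ∂_1: C_1 → C_0 maps an edge to its endpoints' difference, ∂[p,q] = q − p.
The resulting 7×21 matrix has rank 6, and its Smith normal form has invariant factors (1,1,1,1,1,1).

Boundary ∂_2: C_2 → C_1 sends each 2-simplex [p,q,r] to [q,r] − [p,r] + [p,q]. For instance
  ∂[3,4,7] = [4,7] − [3,7] + [3,4],
  ∂[5,6,7] = [6,7] − [5,7] + [5,6].
As a 21×14 matrix over Z this has rank 13, with invariant factors (1,1,1,1,1,1,1,1,1,1,1,1,1).

From H_k ≅ ker(∂_k) / im(∂_{k+1}) we obtain:

  H_1: rank ker ∂_1 − rank ∂_2 = (21 − 6) − 13 = 2, and the invariant factors of ∂_2 are all 1, so H_1 ≅ Z^2.

(K is a triangulation of the torus T^2.)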